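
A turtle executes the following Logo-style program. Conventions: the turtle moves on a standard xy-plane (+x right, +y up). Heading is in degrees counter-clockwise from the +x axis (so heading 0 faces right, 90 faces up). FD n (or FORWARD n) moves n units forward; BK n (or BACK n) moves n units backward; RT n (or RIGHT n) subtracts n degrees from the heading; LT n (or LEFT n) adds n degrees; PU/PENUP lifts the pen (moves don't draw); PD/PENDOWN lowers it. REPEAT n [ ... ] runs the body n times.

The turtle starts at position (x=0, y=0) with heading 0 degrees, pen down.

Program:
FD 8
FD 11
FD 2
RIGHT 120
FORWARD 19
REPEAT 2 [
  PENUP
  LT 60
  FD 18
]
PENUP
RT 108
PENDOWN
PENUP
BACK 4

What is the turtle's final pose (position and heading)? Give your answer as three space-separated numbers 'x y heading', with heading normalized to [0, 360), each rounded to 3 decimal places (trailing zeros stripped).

Answer: 39.736 -28.239 252

Derivation:
Executing turtle program step by step:
Start: pos=(0,0), heading=0, pen down
FD 8: (0,0) -> (8,0) [heading=0, draw]
FD 11: (8,0) -> (19,0) [heading=0, draw]
FD 2: (19,0) -> (21,0) [heading=0, draw]
RT 120: heading 0 -> 240
FD 19: (21,0) -> (11.5,-16.454) [heading=240, draw]
REPEAT 2 [
  -- iteration 1/2 --
  PU: pen up
  LT 60: heading 240 -> 300
  FD 18: (11.5,-16.454) -> (20.5,-32.043) [heading=300, move]
  -- iteration 2/2 --
  PU: pen up
  LT 60: heading 300 -> 0
  FD 18: (20.5,-32.043) -> (38.5,-32.043) [heading=0, move]
]
PU: pen up
RT 108: heading 0 -> 252
PD: pen down
PU: pen up
BK 4: (38.5,-32.043) -> (39.736,-28.239) [heading=252, move]
Final: pos=(39.736,-28.239), heading=252, 4 segment(s) drawn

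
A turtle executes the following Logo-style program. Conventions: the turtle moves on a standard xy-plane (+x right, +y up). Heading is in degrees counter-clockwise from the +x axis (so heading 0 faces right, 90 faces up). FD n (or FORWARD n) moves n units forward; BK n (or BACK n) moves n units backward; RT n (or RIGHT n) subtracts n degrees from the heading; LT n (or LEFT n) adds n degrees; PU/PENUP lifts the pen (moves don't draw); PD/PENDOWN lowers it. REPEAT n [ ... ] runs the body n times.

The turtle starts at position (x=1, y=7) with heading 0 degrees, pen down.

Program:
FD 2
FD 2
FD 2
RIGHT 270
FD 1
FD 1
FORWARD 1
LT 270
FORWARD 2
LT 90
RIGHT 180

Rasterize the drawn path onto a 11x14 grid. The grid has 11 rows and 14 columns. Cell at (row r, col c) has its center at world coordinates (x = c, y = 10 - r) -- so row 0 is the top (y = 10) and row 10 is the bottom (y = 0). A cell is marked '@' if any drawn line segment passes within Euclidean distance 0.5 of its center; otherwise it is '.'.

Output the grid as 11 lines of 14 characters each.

Segment 0: (1,7) -> (3,7)
Segment 1: (3,7) -> (5,7)
Segment 2: (5,7) -> (7,7)
Segment 3: (7,7) -> (7,8)
Segment 4: (7,8) -> (7,9)
Segment 5: (7,9) -> (7,10)
Segment 6: (7,10) -> (9,10)

Answer: .......@@@....
.......@......
.......@......
.@@@@@@@......
..............
..............
..............
..............
..............
..............
..............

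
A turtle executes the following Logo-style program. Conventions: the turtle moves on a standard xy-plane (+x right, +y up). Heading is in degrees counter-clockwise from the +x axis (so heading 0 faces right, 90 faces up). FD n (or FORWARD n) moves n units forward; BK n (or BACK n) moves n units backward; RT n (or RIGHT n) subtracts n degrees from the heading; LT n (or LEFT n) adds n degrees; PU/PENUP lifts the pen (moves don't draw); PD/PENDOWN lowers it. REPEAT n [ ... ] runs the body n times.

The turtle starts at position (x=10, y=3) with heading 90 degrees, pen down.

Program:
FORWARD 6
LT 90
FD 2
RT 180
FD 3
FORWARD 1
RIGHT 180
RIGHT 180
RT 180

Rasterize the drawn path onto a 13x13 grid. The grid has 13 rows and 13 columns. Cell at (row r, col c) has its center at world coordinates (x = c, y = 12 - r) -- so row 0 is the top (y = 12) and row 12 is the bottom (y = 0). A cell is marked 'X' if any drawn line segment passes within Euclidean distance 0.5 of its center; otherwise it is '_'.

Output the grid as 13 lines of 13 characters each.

Segment 0: (10,3) -> (10,9)
Segment 1: (10,9) -> (8,9)
Segment 2: (8,9) -> (11,9)
Segment 3: (11,9) -> (12,9)

Answer: _____________
_____________
_____________
________XXXXX
__________X__
__________X__
__________X__
__________X__
__________X__
__________X__
_____________
_____________
_____________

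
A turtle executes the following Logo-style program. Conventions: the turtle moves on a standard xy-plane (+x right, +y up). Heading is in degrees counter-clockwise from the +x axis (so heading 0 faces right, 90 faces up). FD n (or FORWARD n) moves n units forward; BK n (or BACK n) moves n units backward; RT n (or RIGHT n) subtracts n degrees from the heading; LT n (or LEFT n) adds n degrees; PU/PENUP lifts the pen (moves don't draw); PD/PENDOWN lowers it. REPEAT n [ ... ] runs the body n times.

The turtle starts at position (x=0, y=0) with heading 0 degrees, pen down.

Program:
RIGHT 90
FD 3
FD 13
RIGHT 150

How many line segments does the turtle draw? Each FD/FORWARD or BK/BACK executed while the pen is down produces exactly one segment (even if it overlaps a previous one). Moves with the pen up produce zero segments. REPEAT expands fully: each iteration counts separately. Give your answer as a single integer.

Executing turtle program step by step:
Start: pos=(0,0), heading=0, pen down
RT 90: heading 0 -> 270
FD 3: (0,0) -> (0,-3) [heading=270, draw]
FD 13: (0,-3) -> (0,-16) [heading=270, draw]
RT 150: heading 270 -> 120
Final: pos=(0,-16), heading=120, 2 segment(s) drawn
Segments drawn: 2

Answer: 2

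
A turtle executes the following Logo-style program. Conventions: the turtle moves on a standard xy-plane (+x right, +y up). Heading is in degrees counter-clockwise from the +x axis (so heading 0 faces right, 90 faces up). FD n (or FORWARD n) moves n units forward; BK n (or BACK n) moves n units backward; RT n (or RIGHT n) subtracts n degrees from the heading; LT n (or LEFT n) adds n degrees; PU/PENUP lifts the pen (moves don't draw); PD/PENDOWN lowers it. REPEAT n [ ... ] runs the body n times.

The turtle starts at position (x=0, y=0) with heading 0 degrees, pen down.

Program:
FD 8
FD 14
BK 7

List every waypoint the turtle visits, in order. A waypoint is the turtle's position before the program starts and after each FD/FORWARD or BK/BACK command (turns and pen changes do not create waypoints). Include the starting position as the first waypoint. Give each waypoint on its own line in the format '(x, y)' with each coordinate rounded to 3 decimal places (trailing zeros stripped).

Answer: (0, 0)
(8, 0)
(22, 0)
(15, 0)

Derivation:
Executing turtle program step by step:
Start: pos=(0,0), heading=0, pen down
FD 8: (0,0) -> (8,0) [heading=0, draw]
FD 14: (8,0) -> (22,0) [heading=0, draw]
BK 7: (22,0) -> (15,0) [heading=0, draw]
Final: pos=(15,0), heading=0, 3 segment(s) drawn
Waypoints (4 total):
(0, 0)
(8, 0)
(22, 0)
(15, 0)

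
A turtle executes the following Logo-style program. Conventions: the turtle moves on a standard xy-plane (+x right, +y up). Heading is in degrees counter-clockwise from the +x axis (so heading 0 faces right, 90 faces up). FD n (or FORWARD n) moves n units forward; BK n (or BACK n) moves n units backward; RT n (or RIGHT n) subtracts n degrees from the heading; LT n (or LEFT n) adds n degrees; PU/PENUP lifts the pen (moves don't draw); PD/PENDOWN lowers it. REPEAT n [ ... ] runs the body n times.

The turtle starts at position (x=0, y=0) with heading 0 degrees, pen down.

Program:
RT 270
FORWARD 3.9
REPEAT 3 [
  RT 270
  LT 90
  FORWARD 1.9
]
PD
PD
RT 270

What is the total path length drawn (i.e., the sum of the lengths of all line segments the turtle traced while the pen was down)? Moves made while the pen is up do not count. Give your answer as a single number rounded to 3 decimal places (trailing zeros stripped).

Executing turtle program step by step:
Start: pos=(0,0), heading=0, pen down
RT 270: heading 0 -> 90
FD 3.9: (0,0) -> (0,3.9) [heading=90, draw]
REPEAT 3 [
  -- iteration 1/3 --
  RT 270: heading 90 -> 180
  LT 90: heading 180 -> 270
  FD 1.9: (0,3.9) -> (0,2) [heading=270, draw]
  -- iteration 2/3 --
  RT 270: heading 270 -> 0
  LT 90: heading 0 -> 90
  FD 1.9: (0,2) -> (0,3.9) [heading=90, draw]
  -- iteration 3/3 --
  RT 270: heading 90 -> 180
  LT 90: heading 180 -> 270
  FD 1.9: (0,3.9) -> (0,2) [heading=270, draw]
]
PD: pen down
PD: pen down
RT 270: heading 270 -> 0
Final: pos=(0,2), heading=0, 4 segment(s) drawn

Segment lengths:
  seg 1: (0,0) -> (0,3.9), length = 3.9
  seg 2: (0,3.9) -> (0,2), length = 1.9
  seg 3: (0,2) -> (0,3.9), length = 1.9
  seg 4: (0,3.9) -> (0,2), length = 1.9
Total = 9.6

Answer: 9.6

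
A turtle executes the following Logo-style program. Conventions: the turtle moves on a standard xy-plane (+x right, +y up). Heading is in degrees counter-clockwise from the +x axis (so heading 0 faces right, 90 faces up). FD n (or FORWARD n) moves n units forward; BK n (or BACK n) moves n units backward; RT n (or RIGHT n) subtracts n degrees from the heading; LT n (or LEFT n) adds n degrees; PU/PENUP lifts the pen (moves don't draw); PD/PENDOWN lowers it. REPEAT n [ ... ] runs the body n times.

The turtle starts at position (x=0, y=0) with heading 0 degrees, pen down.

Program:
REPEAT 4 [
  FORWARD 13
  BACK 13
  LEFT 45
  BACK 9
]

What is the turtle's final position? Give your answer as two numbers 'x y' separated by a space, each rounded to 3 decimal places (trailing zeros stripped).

Answer: 9 -21.728

Derivation:
Executing turtle program step by step:
Start: pos=(0,0), heading=0, pen down
REPEAT 4 [
  -- iteration 1/4 --
  FD 13: (0,0) -> (13,0) [heading=0, draw]
  BK 13: (13,0) -> (0,0) [heading=0, draw]
  LT 45: heading 0 -> 45
  BK 9: (0,0) -> (-6.364,-6.364) [heading=45, draw]
  -- iteration 2/4 --
  FD 13: (-6.364,-6.364) -> (2.828,2.828) [heading=45, draw]
  BK 13: (2.828,2.828) -> (-6.364,-6.364) [heading=45, draw]
  LT 45: heading 45 -> 90
  BK 9: (-6.364,-6.364) -> (-6.364,-15.364) [heading=90, draw]
  -- iteration 3/4 --
  FD 13: (-6.364,-15.364) -> (-6.364,-2.364) [heading=90, draw]
  BK 13: (-6.364,-2.364) -> (-6.364,-15.364) [heading=90, draw]
  LT 45: heading 90 -> 135
  BK 9: (-6.364,-15.364) -> (0,-21.728) [heading=135, draw]
  -- iteration 4/4 --
  FD 13: (0,-21.728) -> (-9.192,-12.536) [heading=135, draw]
  BK 13: (-9.192,-12.536) -> (0,-21.728) [heading=135, draw]
  LT 45: heading 135 -> 180
  BK 9: (0,-21.728) -> (9,-21.728) [heading=180, draw]
]
Final: pos=(9,-21.728), heading=180, 12 segment(s) drawn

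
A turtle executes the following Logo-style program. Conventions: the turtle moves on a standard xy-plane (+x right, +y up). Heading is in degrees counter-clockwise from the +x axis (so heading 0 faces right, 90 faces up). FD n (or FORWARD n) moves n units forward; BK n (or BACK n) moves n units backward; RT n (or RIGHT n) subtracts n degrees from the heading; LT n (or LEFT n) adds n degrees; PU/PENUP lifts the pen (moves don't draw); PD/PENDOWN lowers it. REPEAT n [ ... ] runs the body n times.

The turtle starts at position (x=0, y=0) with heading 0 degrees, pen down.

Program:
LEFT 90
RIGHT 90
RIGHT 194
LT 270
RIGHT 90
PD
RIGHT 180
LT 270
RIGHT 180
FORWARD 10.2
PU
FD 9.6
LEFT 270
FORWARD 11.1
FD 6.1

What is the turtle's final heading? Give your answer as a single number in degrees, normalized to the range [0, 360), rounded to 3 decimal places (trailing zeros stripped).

Executing turtle program step by step:
Start: pos=(0,0), heading=0, pen down
LT 90: heading 0 -> 90
RT 90: heading 90 -> 0
RT 194: heading 0 -> 166
LT 270: heading 166 -> 76
RT 90: heading 76 -> 346
PD: pen down
RT 180: heading 346 -> 166
LT 270: heading 166 -> 76
RT 180: heading 76 -> 256
FD 10.2: (0,0) -> (-2.468,-9.897) [heading=256, draw]
PU: pen up
FD 9.6: (-2.468,-9.897) -> (-4.79,-19.212) [heading=256, move]
LT 270: heading 256 -> 166
FD 11.1: (-4.79,-19.212) -> (-15.56,-16.527) [heading=166, move]
FD 6.1: (-15.56,-16.527) -> (-21.479,-15.051) [heading=166, move]
Final: pos=(-21.479,-15.051), heading=166, 1 segment(s) drawn

Answer: 166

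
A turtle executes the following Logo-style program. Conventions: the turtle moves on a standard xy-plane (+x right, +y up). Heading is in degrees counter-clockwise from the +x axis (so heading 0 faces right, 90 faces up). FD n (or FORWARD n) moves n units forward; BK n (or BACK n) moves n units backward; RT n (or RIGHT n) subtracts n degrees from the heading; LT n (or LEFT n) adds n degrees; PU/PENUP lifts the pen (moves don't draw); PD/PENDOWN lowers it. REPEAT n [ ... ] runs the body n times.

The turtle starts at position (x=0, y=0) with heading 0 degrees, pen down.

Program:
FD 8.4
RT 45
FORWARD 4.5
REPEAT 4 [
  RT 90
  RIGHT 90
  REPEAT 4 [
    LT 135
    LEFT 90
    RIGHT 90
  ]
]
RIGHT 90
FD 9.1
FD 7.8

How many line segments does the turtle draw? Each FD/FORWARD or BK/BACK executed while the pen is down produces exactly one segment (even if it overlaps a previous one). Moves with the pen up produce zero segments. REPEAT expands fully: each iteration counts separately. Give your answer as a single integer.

Executing turtle program step by step:
Start: pos=(0,0), heading=0, pen down
FD 8.4: (0,0) -> (8.4,0) [heading=0, draw]
RT 45: heading 0 -> 315
FD 4.5: (8.4,0) -> (11.582,-3.182) [heading=315, draw]
REPEAT 4 [
  -- iteration 1/4 --
  RT 90: heading 315 -> 225
  RT 90: heading 225 -> 135
  REPEAT 4 [
    -- iteration 1/4 --
    LT 135: heading 135 -> 270
    LT 90: heading 270 -> 0
    RT 90: heading 0 -> 270
    -- iteration 2/4 --
    LT 135: heading 270 -> 45
    LT 90: heading 45 -> 135
    RT 90: heading 135 -> 45
    -- iteration 3/4 --
    LT 135: heading 45 -> 180
    LT 90: heading 180 -> 270
    RT 90: heading 270 -> 180
    -- iteration 4/4 --
    LT 135: heading 180 -> 315
    LT 90: heading 315 -> 45
    RT 90: heading 45 -> 315
  ]
  -- iteration 2/4 --
  RT 90: heading 315 -> 225
  RT 90: heading 225 -> 135
  REPEAT 4 [
    -- iteration 1/4 --
    LT 135: heading 135 -> 270
    LT 90: heading 270 -> 0
    RT 90: heading 0 -> 270
    -- iteration 2/4 --
    LT 135: heading 270 -> 45
    LT 90: heading 45 -> 135
    RT 90: heading 135 -> 45
    -- iteration 3/4 --
    LT 135: heading 45 -> 180
    LT 90: heading 180 -> 270
    RT 90: heading 270 -> 180
    -- iteration 4/4 --
    LT 135: heading 180 -> 315
    LT 90: heading 315 -> 45
    RT 90: heading 45 -> 315
  ]
  -- iteration 3/4 --
  RT 90: heading 315 -> 225
  RT 90: heading 225 -> 135
  REPEAT 4 [
    -- iteration 1/4 --
    LT 135: heading 135 -> 270
    LT 90: heading 270 -> 0
    RT 90: heading 0 -> 270
    -- iteration 2/4 --
    LT 135: heading 270 -> 45
    LT 90: heading 45 -> 135
    RT 90: heading 135 -> 45
    -- iteration 3/4 --
    LT 135: heading 45 -> 180
    LT 90: heading 180 -> 270
    RT 90: heading 270 -> 180
    -- iteration 4/4 --
    LT 135: heading 180 -> 315
    LT 90: heading 315 -> 45
    RT 90: heading 45 -> 315
  ]
  -- iteration 4/4 --
  RT 90: heading 315 -> 225
  RT 90: heading 225 -> 135
  REPEAT 4 [
    -- iteration 1/4 --
    LT 135: heading 135 -> 270
    LT 90: heading 270 -> 0
    RT 90: heading 0 -> 270
    -- iteration 2/4 --
    LT 135: heading 270 -> 45
    LT 90: heading 45 -> 135
    RT 90: heading 135 -> 45
    -- iteration 3/4 --
    LT 135: heading 45 -> 180
    LT 90: heading 180 -> 270
    RT 90: heading 270 -> 180
    -- iteration 4/4 --
    LT 135: heading 180 -> 315
    LT 90: heading 315 -> 45
    RT 90: heading 45 -> 315
  ]
]
RT 90: heading 315 -> 225
FD 9.1: (11.582,-3.182) -> (5.147,-9.617) [heading=225, draw]
FD 7.8: (5.147,-9.617) -> (-0.368,-15.132) [heading=225, draw]
Final: pos=(-0.368,-15.132), heading=225, 4 segment(s) drawn
Segments drawn: 4

Answer: 4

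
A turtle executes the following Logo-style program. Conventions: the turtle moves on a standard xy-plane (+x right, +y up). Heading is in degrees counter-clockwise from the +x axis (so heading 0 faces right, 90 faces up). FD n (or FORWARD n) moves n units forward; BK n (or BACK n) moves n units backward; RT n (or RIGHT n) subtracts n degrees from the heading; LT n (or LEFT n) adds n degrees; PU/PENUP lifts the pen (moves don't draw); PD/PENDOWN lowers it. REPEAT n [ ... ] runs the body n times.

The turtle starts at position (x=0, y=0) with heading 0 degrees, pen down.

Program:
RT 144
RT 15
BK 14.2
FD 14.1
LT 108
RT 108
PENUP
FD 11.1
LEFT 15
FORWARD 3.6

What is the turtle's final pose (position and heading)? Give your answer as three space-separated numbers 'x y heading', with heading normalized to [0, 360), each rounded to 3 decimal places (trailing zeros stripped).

Executing turtle program step by step:
Start: pos=(0,0), heading=0, pen down
RT 144: heading 0 -> 216
RT 15: heading 216 -> 201
BK 14.2: (0,0) -> (13.257,5.089) [heading=201, draw]
FD 14.1: (13.257,5.089) -> (0.093,0.036) [heading=201, draw]
LT 108: heading 201 -> 309
RT 108: heading 309 -> 201
PU: pen up
FD 11.1: (0.093,0.036) -> (-10.269,-3.942) [heading=201, move]
LT 15: heading 201 -> 216
FD 3.6: (-10.269,-3.942) -> (-13.182,-6.058) [heading=216, move]
Final: pos=(-13.182,-6.058), heading=216, 2 segment(s) drawn

Answer: -13.182 -6.058 216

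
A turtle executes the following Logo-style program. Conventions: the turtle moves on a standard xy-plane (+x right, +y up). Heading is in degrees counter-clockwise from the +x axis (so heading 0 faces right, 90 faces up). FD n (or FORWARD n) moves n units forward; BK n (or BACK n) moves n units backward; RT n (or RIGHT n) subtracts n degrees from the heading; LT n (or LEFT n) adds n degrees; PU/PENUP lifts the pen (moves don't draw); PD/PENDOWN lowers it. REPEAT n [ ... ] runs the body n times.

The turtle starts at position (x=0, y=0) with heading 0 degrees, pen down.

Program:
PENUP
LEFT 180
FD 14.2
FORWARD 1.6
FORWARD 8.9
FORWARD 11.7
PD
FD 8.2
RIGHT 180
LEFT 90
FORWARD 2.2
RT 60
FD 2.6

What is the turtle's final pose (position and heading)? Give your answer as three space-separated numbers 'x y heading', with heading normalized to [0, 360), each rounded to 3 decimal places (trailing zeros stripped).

Answer: -42.348 3.5 30

Derivation:
Executing turtle program step by step:
Start: pos=(0,0), heading=0, pen down
PU: pen up
LT 180: heading 0 -> 180
FD 14.2: (0,0) -> (-14.2,0) [heading=180, move]
FD 1.6: (-14.2,0) -> (-15.8,0) [heading=180, move]
FD 8.9: (-15.8,0) -> (-24.7,0) [heading=180, move]
FD 11.7: (-24.7,0) -> (-36.4,0) [heading=180, move]
PD: pen down
FD 8.2: (-36.4,0) -> (-44.6,0) [heading=180, draw]
RT 180: heading 180 -> 0
LT 90: heading 0 -> 90
FD 2.2: (-44.6,0) -> (-44.6,2.2) [heading=90, draw]
RT 60: heading 90 -> 30
FD 2.6: (-44.6,2.2) -> (-42.348,3.5) [heading=30, draw]
Final: pos=(-42.348,3.5), heading=30, 3 segment(s) drawn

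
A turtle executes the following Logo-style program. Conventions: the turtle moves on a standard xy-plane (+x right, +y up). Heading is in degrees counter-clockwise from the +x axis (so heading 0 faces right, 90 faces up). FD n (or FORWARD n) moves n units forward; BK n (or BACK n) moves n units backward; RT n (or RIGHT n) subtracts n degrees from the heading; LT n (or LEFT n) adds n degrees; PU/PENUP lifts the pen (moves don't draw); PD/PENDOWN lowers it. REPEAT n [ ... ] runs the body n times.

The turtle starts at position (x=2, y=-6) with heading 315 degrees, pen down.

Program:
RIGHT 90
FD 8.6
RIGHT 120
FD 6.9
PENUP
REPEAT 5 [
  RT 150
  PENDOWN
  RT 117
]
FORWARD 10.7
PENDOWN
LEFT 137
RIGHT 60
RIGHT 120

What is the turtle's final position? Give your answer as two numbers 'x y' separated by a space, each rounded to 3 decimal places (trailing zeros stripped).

Executing turtle program step by step:
Start: pos=(2,-6), heading=315, pen down
RT 90: heading 315 -> 225
FD 8.6: (2,-6) -> (-4.081,-12.081) [heading=225, draw]
RT 120: heading 225 -> 105
FD 6.9: (-4.081,-12.081) -> (-5.867,-5.416) [heading=105, draw]
PU: pen up
REPEAT 5 [
  -- iteration 1/5 --
  RT 150: heading 105 -> 315
  PD: pen down
  RT 117: heading 315 -> 198
  -- iteration 2/5 --
  RT 150: heading 198 -> 48
  PD: pen down
  RT 117: heading 48 -> 291
  -- iteration 3/5 --
  RT 150: heading 291 -> 141
  PD: pen down
  RT 117: heading 141 -> 24
  -- iteration 4/5 --
  RT 150: heading 24 -> 234
  PD: pen down
  RT 117: heading 234 -> 117
  -- iteration 5/5 --
  RT 150: heading 117 -> 327
  PD: pen down
  RT 117: heading 327 -> 210
]
FD 10.7: (-5.867,-5.416) -> (-15.133,-10.766) [heading=210, draw]
PD: pen down
LT 137: heading 210 -> 347
RT 60: heading 347 -> 287
RT 120: heading 287 -> 167
Final: pos=(-15.133,-10.766), heading=167, 3 segment(s) drawn

Answer: -15.133 -10.766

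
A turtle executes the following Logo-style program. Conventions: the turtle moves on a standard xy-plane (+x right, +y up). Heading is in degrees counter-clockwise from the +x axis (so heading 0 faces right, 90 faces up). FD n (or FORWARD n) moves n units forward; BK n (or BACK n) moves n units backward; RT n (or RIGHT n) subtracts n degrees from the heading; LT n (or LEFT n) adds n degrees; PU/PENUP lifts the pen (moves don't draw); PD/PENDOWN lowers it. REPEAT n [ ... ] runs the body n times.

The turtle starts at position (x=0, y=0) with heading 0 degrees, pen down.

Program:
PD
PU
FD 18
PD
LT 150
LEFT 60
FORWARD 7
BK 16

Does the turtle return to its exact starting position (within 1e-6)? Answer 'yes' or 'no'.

Answer: no

Derivation:
Executing turtle program step by step:
Start: pos=(0,0), heading=0, pen down
PD: pen down
PU: pen up
FD 18: (0,0) -> (18,0) [heading=0, move]
PD: pen down
LT 150: heading 0 -> 150
LT 60: heading 150 -> 210
FD 7: (18,0) -> (11.938,-3.5) [heading=210, draw]
BK 16: (11.938,-3.5) -> (25.794,4.5) [heading=210, draw]
Final: pos=(25.794,4.5), heading=210, 2 segment(s) drawn

Start position: (0, 0)
Final position: (25.794, 4.5)
Distance = 26.184; >= 1e-6 -> NOT closed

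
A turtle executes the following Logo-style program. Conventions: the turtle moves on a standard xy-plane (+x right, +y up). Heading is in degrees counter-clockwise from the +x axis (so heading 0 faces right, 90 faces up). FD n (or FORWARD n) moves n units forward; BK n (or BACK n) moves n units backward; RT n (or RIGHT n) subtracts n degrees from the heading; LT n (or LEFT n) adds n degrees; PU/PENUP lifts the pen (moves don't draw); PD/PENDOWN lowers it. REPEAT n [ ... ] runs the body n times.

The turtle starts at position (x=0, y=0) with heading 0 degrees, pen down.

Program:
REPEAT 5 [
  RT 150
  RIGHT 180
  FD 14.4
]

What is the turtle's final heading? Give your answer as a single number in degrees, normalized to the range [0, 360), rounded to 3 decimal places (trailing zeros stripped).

Executing turtle program step by step:
Start: pos=(0,0), heading=0, pen down
REPEAT 5 [
  -- iteration 1/5 --
  RT 150: heading 0 -> 210
  RT 180: heading 210 -> 30
  FD 14.4: (0,0) -> (12.471,7.2) [heading=30, draw]
  -- iteration 2/5 --
  RT 150: heading 30 -> 240
  RT 180: heading 240 -> 60
  FD 14.4: (12.471,7.2) -> (19.671,19.671) [heading=60, draw]
  -- iteration 3/5 --
  RT 150: heading 60 -> 270
  RT 180: heading 270 -> 90
  FD 14.4: (19.671,19.671) -> (19.671,34.071) [heading=90, draw]
  -- iteration 4/5 --
  RT 150: heading 90 -> 300
  RT 180: heading 300 -> 120
  FD 14.4: (19.671,34.071) -> (12.471,46.542) [heading=120, draw]
  -- iteration 5/5 --
  RT 150: heading 120 -> 330
  RT 180: heading 330 -> 150
  FD 14.4: (12.471,46.542) -> (0,53.742) [heading=150, draw]
]
Final: pos=(0,53.742), heading=150, 5 segment(s) drawn

Answer: 150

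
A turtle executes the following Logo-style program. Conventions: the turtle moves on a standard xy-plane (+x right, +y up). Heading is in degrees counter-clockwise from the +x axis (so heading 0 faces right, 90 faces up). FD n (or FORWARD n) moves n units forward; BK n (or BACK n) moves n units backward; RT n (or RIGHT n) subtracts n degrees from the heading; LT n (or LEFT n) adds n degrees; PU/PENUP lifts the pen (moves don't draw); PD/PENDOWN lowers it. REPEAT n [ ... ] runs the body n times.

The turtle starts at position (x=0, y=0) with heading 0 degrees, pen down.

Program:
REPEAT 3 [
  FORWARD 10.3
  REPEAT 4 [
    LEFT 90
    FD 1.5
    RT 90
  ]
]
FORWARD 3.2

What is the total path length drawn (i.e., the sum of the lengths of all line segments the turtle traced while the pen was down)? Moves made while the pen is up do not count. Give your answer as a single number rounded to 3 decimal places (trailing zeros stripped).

Executing turtle program step by step:
Start: pos=(0,0), heading=0, pen down
REPEAT 3 [
  -- iteration 1/3 --
  FD 10.3: (0,0) -> (10.3,0) [heading=0, draw]
  REPEAT 4 [
    -- iteration 1/4 --
    LT 90: heading 0 -> 90
    FD 1.5: (10.3,0) -> (10.3,1.5) [heading=90, draw]
    RT 90: heading 90 -> 0
    -- iteration 2/4 --
    LT 90: heading 0 -> 90
    FD 1.5: (10.3,1.5) -> (10.3,3) [heading=90, draw]
    RT 90: heading 90 -> 0
    -- iteration 3/4 --
    LT 90: heading 0 -> 90
    FD 1.5: (10.3,3) -> (10.3,4.5) [heading=90, draw]
    RT 90: heading 90 -> 0
    -- iteration 4/4 --
    LT 90: heading 0 -> 90
    FD 1.5: (10.3,4.5) -> (10.3,6) [heading=90, draw]
    RT 90: heading 90 -> 0
  ]
  -- iteration 2/3 --
  FD 10.3: (10.3,6) -> (20.6,6) [heading=0, draw]
  REPEAT 4 [
    -- iteration 1/4 --
    LT 90: heading 0 -> 90
    FD 1.5: (20.6,6) -> (20.6,7.5) [heading=90, draw]
    RT 90: heading 90 -> 0
    -- iteration 2/4 --
    LT 90: heading 0 -> 90
    FD 1.5: (20.6,7.5) -> (20.6,9) [heading=90, draw]
    RT 90: heading 90 -> 0
    -- iteration 3/4 --
    LT 90: heading 0 -> 90
    FD 1.5: (20.6,9) -> (20.6,10.5) [heading=90, draw]
    RT 90: heading 90 -> 0
    -- iteration 4/4 --
    LT 90: heading 0 -> 90
    FD 1.5: (20.6,10.5) -> (20.6,12) [heading=90, draw]
    RT 90: heading 90 -> 0
  ]
  -- iteration 3/3 --
  FD 10.3: (20.6,12) -> (30.9,12) [heading=0, draw]
  REPEAT 4 [
    -- iteration 1/4 --
    LT 90: heading 0 -> 90
    FD 1.5: (30.9,12) -> (30.9,13.5) [heading=90, draw]
    RT 90: heading 90 -> 0
    -- iteration 2/4 --
    LT 90: heading 0 -> 90
    FD 1.5: (30.9,13.5) -> (30.9,15) [heading=90, draw]
    RT 90: heading 90 -> 0
    -- iteration 3/4 --
    LT 90: heading 0 -> 90
    FD 1.5: (30.9,15) -> (30.9,16.5) [heading=90, draw]
    RT 90: heading 90 -> 0
    -- iteration 4/4 --
    LT 90: heading 0 -> 90
    FD 1.5: (30.9,16.5) -> (30.9,18) [heading=90, draw]
    RT 90: heading 90 -> 0
  ]
]
FD 3.2: (30.9,18) -> (34.1,18) [heading=0, draw]
Final: pos=(34.1,18), heading=0, 16 segment(s) drawn

Segment lengths:
  seg 1: (0,0) -> (10.3,0), length = 10.3
  seg 2: (10.3,0) -> (10.3,1.5), length = 1.5
  seg 3: (10.3,1.5) -> (10.3,3), length = 1.5
  seg 4: (10.3,3) -> (10.3,4.5), length = 1.5
  seg 5: (10.3,4.5) -> (10.3,6), length = 1.5
  seg 6: (10.3,6) -> (20.6,6), length = 10.3
  seg 7: (20.6,6) -> (20.6,7.5), length = 1.5
  seg 8: (20.6,7.5) -> (20.6,9), length = 1.5
  seg 9: (20.6,9) -> (20.6,10.5), length = 1.5
  seg 10: (20.6,10.5) -> (20.6,12), length = 1.5
  seg 11: (20.6,12) -> (30.9,12), length = 10.3
  seg 12: (30.9,12) -> (30.9,13.5), length = 1.5
  seg 13: (30.9,13.5) -> (30.9,15), length = 1.5
  seg 14: (30.9,15) -> (30.9,16.5), length = 1.5
  seg 15: (30.9,16.5) -> (30.9,18), length = 1.5
  seg 16: (30.9,18) -> (34.1,18), length = 3.2
Total = 52.1

Answer: 52.1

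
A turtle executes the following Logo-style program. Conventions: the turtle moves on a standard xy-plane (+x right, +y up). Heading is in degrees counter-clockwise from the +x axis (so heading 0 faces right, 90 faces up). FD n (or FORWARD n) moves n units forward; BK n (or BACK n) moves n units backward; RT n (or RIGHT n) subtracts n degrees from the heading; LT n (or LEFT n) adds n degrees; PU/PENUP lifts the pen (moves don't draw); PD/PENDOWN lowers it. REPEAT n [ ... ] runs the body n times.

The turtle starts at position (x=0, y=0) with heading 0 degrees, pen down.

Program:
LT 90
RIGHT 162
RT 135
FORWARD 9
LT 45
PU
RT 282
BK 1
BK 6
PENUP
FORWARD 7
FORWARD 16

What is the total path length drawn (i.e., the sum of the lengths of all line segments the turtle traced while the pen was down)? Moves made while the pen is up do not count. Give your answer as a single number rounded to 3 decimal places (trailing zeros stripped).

Answer: 9

Derivation:
Executing turtle program step by step:
Start: pos=(0,0), heading=0, pen down
LT 90: heading 0 -> 90
RT 162: heading 90 -> 288
RT 135: heading 288 -> 153
FD 9: (0,0) -> (-8.019,4.086) [heading=153, draw]
LT 45: heading 153 -> 198
PU: pen up
RT 282: heading 198 -> 276
BK 1: (-8.019,4.086) -> (-8.124,5.08) [heading=276, move]
BK 6: (-8.124,5.08) -> (-8.751,11.048) [heading=276, move]
PU: pen up
FD 7: (-8.751,11.048) -> (-8.019,4.086) [heading=276, move]
FD 16: (-8.019,4.086) -> (-6.347,-11.826) [heading=276, move]
Final: pos=(-6.347,-11.826), heading=276, 1 segment(s) drawn

Segment lengths:
  seg 1: (0,0) -> (-8.019,4.086), length = 9
Total = 9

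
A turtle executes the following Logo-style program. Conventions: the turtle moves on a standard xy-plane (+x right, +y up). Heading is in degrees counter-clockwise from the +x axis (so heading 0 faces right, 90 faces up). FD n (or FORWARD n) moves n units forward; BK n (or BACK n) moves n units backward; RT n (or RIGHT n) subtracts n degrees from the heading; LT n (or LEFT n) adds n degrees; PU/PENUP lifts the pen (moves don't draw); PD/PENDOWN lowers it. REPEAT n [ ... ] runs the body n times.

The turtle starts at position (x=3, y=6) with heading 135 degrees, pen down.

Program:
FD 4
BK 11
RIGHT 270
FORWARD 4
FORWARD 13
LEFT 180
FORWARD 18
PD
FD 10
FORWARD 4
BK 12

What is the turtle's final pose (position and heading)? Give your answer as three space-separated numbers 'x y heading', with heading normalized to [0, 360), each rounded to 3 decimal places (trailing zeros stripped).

Answer: 10.071 3.172 45

Derivation:
Executing turtle program step by step:
Start: pos=(3,6), heading=135, pen down
FD 4: (3,6) -> (0.172,8.828) [heading=135, draw]
BK 11: (0.172,8.828) -> (7.95,1.05) [heading=135, draw]
RT 270: heading 135 -> 225
FD 4: (7.95,1.05) -> (5.121,-1.778) [heading=225, draw]
FD 13: (5.121,-1.778) -> (-4.071,-10.971) [heading=225, draw]
LT 180: heading 225 -> 45
FD 18: (-4.071,-10.971) -> (8.657,1.757) [heading=45, draw]
PD: pen down
FD 10: (8.657,1.757) -> (15.728,8.828) [heading=45, draw]
FD 4: (15.728,8.828) -> (18.556,11.657) [heading=45, draw]
BK 12: (18.556,11.657) -> (10.071,3.172) [heading=45, draw]
Final: pos=(10.071,3.172), heading=45, 8 segment(s) drawn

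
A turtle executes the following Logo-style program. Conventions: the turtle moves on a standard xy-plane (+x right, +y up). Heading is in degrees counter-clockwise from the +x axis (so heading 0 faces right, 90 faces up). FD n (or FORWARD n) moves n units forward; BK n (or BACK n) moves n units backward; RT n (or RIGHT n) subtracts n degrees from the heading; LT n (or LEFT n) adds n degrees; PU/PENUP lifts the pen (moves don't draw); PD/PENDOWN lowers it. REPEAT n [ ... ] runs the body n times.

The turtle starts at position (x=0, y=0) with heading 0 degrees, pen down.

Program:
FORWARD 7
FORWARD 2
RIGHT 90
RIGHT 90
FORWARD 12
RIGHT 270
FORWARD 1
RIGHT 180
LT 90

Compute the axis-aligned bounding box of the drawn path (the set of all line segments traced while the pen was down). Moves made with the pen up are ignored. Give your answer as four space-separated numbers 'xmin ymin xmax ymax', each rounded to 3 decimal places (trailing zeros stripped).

Executing turtle program step by step:
Start: pos=(0,0), heading=0, pen down
FD 7: (0,0) -> (7,0) [heading=0, draw]
FD 2: (7,0) -> (9,0) [heading=0, draw]
RT 90: heading 0 -> 270
RT 90: heading 270 -> 180
FD 12: (9,0) -> (-3,0) [heading=180, draw]
RT 270: heading 180 -> 270
FD 1: (-3,0) -> (-3,-1) [heading=270, draw]
RT 180: heading 270 -> 90
LT 90: heading 90 -> 180
Final: pos=(-3,-1), heading=180, 4 segment(s) drawn

Segment endpoints: x in {-3, -3, 0, 7, 9}, y in {-1, 0, 0}
xmin=-3, ymin=-1, xmax=9, ymax=0

Answer: -3 -1 9 0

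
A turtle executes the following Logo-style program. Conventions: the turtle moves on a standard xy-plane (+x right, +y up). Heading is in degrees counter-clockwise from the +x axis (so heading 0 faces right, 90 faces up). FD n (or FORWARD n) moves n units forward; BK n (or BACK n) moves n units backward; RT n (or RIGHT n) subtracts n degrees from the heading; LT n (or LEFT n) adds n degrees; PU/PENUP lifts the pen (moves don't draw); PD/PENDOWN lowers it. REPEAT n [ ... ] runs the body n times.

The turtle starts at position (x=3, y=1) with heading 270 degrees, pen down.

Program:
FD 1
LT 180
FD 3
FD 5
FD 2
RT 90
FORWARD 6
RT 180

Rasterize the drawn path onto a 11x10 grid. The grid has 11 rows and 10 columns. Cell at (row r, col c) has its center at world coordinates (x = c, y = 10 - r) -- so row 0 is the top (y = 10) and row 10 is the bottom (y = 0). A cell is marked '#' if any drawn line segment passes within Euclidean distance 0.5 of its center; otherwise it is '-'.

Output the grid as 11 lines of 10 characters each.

Segment 0: (3,1) -> (3,0)
Segment 1: (3,0) -> (3,3)
Segment 2: (3,3) -> (3,8)
Segment 3: (3,8) -> (3,10)
Segment 4: (3,10) -> (9,10)

Answer: ---#######
---#------
---#------
---#------
---#------
---#------
---#------
---#------
---#------
---#------
---#------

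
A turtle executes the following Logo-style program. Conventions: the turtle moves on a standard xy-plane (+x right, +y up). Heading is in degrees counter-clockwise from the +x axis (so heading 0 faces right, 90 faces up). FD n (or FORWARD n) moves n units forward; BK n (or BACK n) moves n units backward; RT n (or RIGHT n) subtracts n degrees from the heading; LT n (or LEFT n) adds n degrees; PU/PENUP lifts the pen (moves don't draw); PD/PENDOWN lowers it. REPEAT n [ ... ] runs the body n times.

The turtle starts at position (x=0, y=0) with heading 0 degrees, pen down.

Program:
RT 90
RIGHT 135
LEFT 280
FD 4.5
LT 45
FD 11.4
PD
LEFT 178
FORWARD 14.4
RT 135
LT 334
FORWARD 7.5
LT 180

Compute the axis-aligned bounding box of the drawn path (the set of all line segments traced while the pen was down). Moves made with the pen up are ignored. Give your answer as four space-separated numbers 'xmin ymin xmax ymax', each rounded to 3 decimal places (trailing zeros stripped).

Answer: -0.799 0 2.606 14.913

Derivation:
Executing turtle program step by step:
Start: pos=(0,0), heading=0, pen down
RT 90: heading 0 -> 270
RT 135: heading 270 -> 135
LT 280: heading 135 -> 55
FD 4.5: (0,0) -> (2.581,3.686) [heading=55, draw]
LT 45: heading 55 -> 100
FD 11.4: (2.581,3.686) -> (0.602,14.913) [heading=100, draw]
PD: pen down
LT 178: heading 100 -> 278
FD 14.4: (0.602,14.913) -> (2.606,0.653) [heading=278, draw]
RT 135: heading 278 -> 143
LT 334: heading 143 -> 117
FD 7.5: (2.606,0.653) -> (-0.799,7.336) [heading=117, draw]
LT 180: heading 117 -> 297
Final: pos=(-0.799,7.336), heading=297, 4 segment(s) drawn

Segment endpoints: x in {-0.799, 0, 0.602, 2.581, 2.606}, y in {0, 0.653, 3.686, 7.336, 14.913}
xmin=-0.799, ymin=0, xmax=2.606, ymax=14.913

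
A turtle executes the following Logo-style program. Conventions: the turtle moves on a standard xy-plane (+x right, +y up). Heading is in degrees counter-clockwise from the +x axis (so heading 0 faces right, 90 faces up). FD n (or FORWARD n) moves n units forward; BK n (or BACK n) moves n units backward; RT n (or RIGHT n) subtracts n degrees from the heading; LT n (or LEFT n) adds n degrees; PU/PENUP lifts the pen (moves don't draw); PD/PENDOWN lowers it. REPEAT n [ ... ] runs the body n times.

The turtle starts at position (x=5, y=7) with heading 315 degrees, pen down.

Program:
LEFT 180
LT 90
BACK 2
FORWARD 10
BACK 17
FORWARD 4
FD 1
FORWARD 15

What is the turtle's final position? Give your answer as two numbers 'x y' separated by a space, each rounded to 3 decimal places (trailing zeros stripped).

Executing turtle program step by step:
Start: pos=(5,7), heading=315, pen down
LT 180: heading 315 -> 135
LT 90: heading 135 -> 225
BK 2: (5,7) -> (6.414,8.414) [heading=225, draw]
FD 10: (6.414,8.414) -> (-0.657,1.343) [heading=225, draw]
BK 17: (-0.657,1.343) -> (11.364,13.364) [heading=225, draw]
FD 4: (11.364,13.364) -> (8.536,10.536) [heading=225, draw]
FD 1: (8.536,10.536) -> (7.828,9.828) [heading=225, draw]
FD 15: (7.828,9.828) -> (-2.778,-0.778) [heading=225, draw]
Final: pos=(-2.778,-0.778), heading=225, 6 segment(s) drawn

Answer: -2.778 -0.778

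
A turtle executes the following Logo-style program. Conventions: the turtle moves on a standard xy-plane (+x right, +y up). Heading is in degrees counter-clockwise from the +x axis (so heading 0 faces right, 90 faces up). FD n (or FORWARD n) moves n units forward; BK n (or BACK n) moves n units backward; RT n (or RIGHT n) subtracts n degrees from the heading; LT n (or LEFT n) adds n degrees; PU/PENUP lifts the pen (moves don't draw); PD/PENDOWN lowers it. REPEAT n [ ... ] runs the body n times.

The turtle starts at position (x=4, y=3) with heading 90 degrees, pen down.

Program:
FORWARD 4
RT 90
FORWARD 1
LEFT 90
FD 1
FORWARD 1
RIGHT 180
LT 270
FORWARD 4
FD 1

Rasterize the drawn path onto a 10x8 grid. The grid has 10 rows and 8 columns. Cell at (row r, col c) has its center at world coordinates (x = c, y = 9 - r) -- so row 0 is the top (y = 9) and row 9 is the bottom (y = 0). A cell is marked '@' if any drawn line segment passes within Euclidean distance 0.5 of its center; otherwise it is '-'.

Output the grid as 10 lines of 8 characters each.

Answer: @@@@@@--
-----@--
----@@--
----@---
----@---
----@---
----@---
--------
--------
--------

Derivation:
Segment 0: (4,3) -> (4,7)
Segment 1: (4,7) -> (5,7)
Segment 2: (5,7) -> (5,8)
Segment 3: (5,8) -> (5,9)
Segment 4: (5,9) -> (1,9)
Segment 5: (1,9) -> (0,9)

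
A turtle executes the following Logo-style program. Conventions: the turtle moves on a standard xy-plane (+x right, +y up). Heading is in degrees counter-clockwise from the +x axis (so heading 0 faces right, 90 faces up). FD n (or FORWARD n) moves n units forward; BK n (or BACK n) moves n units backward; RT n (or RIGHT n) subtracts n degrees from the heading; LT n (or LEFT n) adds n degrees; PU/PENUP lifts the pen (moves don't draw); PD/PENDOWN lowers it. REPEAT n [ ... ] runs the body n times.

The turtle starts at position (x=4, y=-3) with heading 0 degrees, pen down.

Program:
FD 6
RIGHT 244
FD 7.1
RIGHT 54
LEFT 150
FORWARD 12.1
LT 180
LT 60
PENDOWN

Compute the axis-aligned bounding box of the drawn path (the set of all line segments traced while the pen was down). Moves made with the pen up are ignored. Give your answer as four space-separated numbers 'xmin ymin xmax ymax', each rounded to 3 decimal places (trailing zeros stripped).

Executing turtle program step by step:
Start: pos=(4,-3), heading=0, pen down
FD 6: (4,-3) -> (10,-3) [heading=0, draw]
RT 244: heading 0 -> 116
FD 7.1: (10,-3) -> (6.888,3.381) [heading=116, draw]
RT 54: heading 116 -> 62
LT 150: heading 62 -> 212
FD 12.1: (6.888,3.381) -> (-3.374,-3.031) [heading=212, draw]
LT 180: heading 212 -> 32
LT 60: heading 32 -> 92
PD: pen down
Final: pos=(-3.374,-3.031), heading=92, 3 segment(s) drawn

Segment endpoints: x in {-3.374, 4, 6.888, 10}, y in {-3.031, -3, 3.381}
xmin=-3.374, ymin=-3.031, xmax=10, ymax=3.381

Answer: -3.374 -3.031 10 3.381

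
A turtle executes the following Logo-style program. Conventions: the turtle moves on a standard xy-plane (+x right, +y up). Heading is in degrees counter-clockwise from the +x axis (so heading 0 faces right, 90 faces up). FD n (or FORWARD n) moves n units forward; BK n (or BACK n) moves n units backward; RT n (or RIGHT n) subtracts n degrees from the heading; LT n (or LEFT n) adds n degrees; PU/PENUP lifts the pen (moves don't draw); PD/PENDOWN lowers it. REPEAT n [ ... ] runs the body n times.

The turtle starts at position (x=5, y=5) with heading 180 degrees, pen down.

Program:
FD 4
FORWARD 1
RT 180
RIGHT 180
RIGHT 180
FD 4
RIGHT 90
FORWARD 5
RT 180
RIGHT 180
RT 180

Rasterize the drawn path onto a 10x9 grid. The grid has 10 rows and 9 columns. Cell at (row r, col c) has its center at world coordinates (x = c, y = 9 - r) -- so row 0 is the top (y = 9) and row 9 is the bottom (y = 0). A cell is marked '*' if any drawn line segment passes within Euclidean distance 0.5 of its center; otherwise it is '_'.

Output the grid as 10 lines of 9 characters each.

Segment 0: (5,5) -> (1,5)
Segment 1: (1,5) -> (0,5)
Segment 2: (0,5) -> (4,5)
Segment 3: (4,5) -> (4,0)

Answer: _________
_________
_________
_________
******___
____*____
____*____
____*____
____*____
____*____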